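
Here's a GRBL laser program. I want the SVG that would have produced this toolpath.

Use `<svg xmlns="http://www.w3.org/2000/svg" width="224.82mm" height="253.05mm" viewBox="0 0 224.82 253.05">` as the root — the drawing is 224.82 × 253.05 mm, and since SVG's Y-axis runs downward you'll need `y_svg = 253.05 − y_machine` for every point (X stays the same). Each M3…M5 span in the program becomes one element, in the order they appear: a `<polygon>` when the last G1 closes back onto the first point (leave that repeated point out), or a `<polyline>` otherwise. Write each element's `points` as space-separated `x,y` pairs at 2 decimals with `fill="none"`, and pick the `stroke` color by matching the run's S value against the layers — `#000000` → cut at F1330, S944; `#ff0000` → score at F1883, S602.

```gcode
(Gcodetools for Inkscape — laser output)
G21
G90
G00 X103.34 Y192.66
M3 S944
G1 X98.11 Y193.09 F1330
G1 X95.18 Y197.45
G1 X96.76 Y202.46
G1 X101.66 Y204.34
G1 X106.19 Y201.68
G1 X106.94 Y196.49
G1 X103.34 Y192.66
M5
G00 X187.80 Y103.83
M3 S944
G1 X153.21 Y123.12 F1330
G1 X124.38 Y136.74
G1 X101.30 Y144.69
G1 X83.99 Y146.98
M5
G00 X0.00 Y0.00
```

<svg xmlns="http://www.w3.org/2000/svg" width="224.82mm" height="253.05mm" viewBox="0 0 224.82 253.05">
  <polygon points="103.34,60.39 98.11,59.96 95.18,55.60 96.76,50.59 101.66,48.71 106.19,51.37 106.94,56.56" fill="none" stroke="#000000"/>
  <polyline points="187.80,149.22 153.21,129.93 124.38,116.31 101.30,108.36 83.99,106.07" fill="none" stroke="#000000"/>
</svg>

Each laser-on run becomes one SVG element. Flip Y back into SVG space with y_svg = 253.05 − y_machine. Every run uses S944, so all elements get stroke `#000000` (cut).

Run 1: The run returns to its start, so emit a `<polygon>` with points (Y-flipped): 103.34,60.39 98.11,59.96 95.18,55.60 96.76,50.59 101.66,48.71 106.19,51.37 106.94,56.56.

Run 2: The run is open, so emit a `<polyline>` with points (Y-flipped): 187.80,149.22 153.21,129.93 124.38,116.31 101.30,108.36 83.99,106.07.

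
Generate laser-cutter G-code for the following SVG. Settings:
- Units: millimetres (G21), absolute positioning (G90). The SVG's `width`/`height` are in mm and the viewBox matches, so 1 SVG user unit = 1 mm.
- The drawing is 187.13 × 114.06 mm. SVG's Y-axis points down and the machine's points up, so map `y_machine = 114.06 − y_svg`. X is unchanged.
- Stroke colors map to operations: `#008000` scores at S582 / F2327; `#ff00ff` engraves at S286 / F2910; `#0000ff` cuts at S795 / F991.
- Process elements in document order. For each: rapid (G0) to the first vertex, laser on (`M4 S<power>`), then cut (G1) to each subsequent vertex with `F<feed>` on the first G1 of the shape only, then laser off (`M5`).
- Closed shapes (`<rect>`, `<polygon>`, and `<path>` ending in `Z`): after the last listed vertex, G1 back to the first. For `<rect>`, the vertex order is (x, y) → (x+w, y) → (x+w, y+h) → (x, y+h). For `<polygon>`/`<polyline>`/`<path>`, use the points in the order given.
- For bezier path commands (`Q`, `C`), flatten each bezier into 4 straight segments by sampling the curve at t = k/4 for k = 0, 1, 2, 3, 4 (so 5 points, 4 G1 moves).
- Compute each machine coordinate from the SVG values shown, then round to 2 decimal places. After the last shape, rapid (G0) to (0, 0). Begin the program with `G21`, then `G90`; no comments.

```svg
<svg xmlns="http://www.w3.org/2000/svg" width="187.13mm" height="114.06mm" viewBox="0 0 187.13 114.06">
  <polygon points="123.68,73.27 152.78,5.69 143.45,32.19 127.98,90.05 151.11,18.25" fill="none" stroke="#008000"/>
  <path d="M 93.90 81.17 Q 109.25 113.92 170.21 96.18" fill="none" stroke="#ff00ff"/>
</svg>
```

G21
G90
G0 X123.68 Y40.79
M4 S582
G1 X152.78 Y108.37 F2327
G1 X143.45 Y81.87
G1 X127.98 Y24.01
G1 X151.11 Y95.81
G1 X123.68 Y40.79
M5
G0 X93.90 Y32.89
M4 S286
G1 X104.43 Y19.67 F2910
G1 X120.65 Y12.76
G1 X142.58 Y12.17
G1 X170.21 Y17.88
M5
G0 X0.00 Y0.00

1 u = 1 mm; y_m = 114.06 − y.

[1] `<polygon>` closed polygon, #008000→score S582 F2327: (123.68,40.79) → (152.78,108.37) → (143.45,81.87) → (127.98,24.01) → (151.11,95.81) → (123.68,40.79) (closed)

[2] `<path>` quadratic bezier, #ff00ff→engrave S286 F2910: (93.90,32.89) → (104.43,19.67) → (120.65,12.76) → (142.58,12.17) → (170.21,17.88)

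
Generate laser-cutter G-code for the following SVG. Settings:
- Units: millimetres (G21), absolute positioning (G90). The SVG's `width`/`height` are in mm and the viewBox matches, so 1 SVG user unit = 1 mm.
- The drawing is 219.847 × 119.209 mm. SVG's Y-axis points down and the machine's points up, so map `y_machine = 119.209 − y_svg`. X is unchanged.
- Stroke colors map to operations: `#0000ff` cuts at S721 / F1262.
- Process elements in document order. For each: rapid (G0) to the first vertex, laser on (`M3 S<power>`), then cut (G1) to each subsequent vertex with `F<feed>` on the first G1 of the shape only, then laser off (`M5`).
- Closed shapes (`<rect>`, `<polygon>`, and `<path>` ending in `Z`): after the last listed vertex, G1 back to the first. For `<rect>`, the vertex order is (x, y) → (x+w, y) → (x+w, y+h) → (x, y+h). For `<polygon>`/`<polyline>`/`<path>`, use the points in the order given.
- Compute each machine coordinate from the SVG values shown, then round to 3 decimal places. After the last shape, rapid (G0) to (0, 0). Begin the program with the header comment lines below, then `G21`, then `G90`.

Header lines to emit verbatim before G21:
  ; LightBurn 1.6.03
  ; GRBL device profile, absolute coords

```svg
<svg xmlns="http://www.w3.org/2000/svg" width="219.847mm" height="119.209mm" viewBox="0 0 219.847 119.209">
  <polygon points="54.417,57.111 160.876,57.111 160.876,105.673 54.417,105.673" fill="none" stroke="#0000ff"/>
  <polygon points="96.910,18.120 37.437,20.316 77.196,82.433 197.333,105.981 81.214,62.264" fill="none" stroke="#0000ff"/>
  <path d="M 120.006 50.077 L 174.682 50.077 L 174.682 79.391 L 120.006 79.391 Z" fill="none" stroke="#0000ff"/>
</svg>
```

Since the viewBox matches the mm dimensions, user units are millimetres directly. The only transform is the Y-flip y_m = 119.209 − y_svg.

Shape 1 is a rectangle drawn with `<polygon>`. Its stroke #0000ff means cut at S721, F1262. After flipping Y the toolpath is (54.417,62.098) → (160.876,62.098) → (160.876,13.536) → (54.417,13.536) → (54.417,62.098), returning to the start.

Shape 2 is a closed polygon drawn with `<polygon>`. Its stroke #0000ff means cut at S721, F1262. After flipping Y the toolpath is (96.910,101.089) → (37.437,98.893) → (77.196,36.776) → (197.333,13.228) → (81.214,56.945) → (96.910,101.089), returning to the start.

Shape 3 is a rectangle drawn with `<path>`. Its stroke #0000ff means cut at S721, F1262. After flipping Y the toolpath is (120.006,69.132) → (174.682,69.132) → (174.682,39.818) → (120.006,39.818) → (120.006,69.132), returning to the start.

; LightBurn 1.6.03
; GRBL device profile, absolute coords
G21
G90
G0 X54.417 Y62.098
M3 S721
G1 X160.876 Y62.098 F1262
G1 X160.876 Y13.536
G1 X54.417 Y13.536
G1 X54.417 Y62.098
M5
G0 X96.910 Y101.089
M3 S721
G1 X37.437 Y98.893 F1262
G1 X77.196 Y36.776
G1 X197.333 Y13.228
G1 X81.214 Y56.945
G1 X96.910 Y101.089
M5
G0 X120.006 Y69.132
M3 S721
G1 X174.682 Y69.132 F1262
G1 X174.682 Y39.818
G1 X120.006 Y39.818
G1 X120.006 Y69.132
M5
G0 X0.000 Y0.000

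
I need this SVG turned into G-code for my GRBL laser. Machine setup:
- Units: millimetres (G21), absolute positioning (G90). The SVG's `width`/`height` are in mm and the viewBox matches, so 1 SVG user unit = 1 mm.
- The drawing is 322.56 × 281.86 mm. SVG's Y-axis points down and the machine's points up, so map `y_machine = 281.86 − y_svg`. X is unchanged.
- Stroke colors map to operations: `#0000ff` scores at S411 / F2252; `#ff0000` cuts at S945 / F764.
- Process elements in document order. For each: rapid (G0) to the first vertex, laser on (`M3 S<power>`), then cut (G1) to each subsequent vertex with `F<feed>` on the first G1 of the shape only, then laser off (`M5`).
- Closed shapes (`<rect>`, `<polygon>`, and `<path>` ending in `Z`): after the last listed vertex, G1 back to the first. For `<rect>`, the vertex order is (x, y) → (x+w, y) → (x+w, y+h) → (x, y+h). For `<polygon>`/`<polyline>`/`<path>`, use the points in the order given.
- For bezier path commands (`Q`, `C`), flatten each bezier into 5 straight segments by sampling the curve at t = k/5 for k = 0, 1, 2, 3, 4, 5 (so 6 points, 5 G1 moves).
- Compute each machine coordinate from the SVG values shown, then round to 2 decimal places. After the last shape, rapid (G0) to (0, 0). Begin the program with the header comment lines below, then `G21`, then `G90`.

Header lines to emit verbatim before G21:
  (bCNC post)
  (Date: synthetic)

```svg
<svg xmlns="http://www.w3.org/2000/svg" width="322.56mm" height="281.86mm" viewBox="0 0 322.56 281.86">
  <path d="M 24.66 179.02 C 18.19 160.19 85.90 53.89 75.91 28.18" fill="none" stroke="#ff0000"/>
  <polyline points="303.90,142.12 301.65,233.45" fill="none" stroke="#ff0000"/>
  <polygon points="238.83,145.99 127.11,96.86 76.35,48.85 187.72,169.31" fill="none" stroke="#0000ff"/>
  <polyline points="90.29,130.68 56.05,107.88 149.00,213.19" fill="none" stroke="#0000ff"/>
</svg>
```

viewBox `0 0 322.56 281.86` with mm width/height → 1 unit = 1 mm. Flip: y_m = 281.86 − y_svg.

**Shape 1** — `<path>` cubic bezier, stroke `#ff0000` → cut (S945, F764). Control points (SVG): P0=(24.66,179.02), P1=(18.19,160.19), P2=(85.90,53.89), P3=(75.91,28.18); sampled at t=k/5. Machine vertices: (24.66,102.84) → (28.46,123.29) → (42.78,156.67) → (60.32,194.90) → (73.80,229.93) → (75.91,253.68). Open path.

**Shape 2** — `<polyline>` line segment, stroke `#ff0000` → cut (S945, F764). Machine vertices: (303.90,139.74) → (301.65,48.41). Open path.

**Shape 3** — `<polygon>` closed polygon, stroke `#0000ff` → score (S411, F2252). Machine vertices: (238.83,135.87) → (127.11,185.00) → (76.35,233.01) → (187.72,112.55) → (238.83,135.87). Closed: final G1 returns to the first vertex.

**Shape 4** — `<polyline>` open polyline, stroke `#0000ff` → score (S411, F2252). Machine vertices: (90.29,151.18) → (56.05,173.98) → (149.00,68.67). Open path.

(bCNC post)
(Date: synthetic)
G21
G90
G0 X24.66 Y102.84
M3 S945
G1 X28.46 Y123.29 F764
G1 X42.78 Y156.67
G1 X60.32 Y194.90
G1 X73.80 Y229.93
G1 X75.91 Y253.68
M5
G0 X303.90 Y139.74
M3 S945
G1 X301.65 Y48.41 F764
M5
G0 X238.83 Y135.87
M3 S411
G1 X127.11 Y185.00 F2252
G1 X76.35 Y233.01
G1 X187.72 Y112.55
G1 X238.83 Y135.87
M5
G0 X90.29 Y151.18
M3 S411
G1 X56.05 Y173.98 F2252
G1 X149.00 Y68.67
M5
G0 X0.00 Y0.00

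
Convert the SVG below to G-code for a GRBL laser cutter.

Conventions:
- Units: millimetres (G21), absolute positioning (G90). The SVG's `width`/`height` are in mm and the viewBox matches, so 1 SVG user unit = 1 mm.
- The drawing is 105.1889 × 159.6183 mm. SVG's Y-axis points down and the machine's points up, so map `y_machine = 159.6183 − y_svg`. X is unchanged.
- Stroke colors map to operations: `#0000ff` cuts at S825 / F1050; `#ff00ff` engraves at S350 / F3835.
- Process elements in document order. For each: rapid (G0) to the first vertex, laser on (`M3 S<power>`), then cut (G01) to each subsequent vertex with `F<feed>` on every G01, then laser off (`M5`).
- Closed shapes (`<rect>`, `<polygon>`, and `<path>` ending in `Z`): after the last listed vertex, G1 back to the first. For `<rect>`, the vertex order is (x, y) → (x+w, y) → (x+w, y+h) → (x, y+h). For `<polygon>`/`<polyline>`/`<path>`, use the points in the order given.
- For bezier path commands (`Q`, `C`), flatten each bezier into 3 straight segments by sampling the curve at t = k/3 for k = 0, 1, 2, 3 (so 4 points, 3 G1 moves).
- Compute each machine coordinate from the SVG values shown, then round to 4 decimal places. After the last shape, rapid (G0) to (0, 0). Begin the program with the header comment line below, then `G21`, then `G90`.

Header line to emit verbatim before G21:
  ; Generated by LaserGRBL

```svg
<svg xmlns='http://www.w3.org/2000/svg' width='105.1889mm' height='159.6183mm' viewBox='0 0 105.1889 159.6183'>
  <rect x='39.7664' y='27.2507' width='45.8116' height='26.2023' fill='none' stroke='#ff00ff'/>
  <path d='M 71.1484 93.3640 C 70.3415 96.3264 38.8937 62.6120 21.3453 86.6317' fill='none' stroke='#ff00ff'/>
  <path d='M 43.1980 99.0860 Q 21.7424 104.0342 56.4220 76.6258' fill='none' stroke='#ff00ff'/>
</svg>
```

1 u = 1 mm; y_m = 159.6183 − y.

[1] `<rect>` rectangle, #ff00ff→engrave S350 F3835: (39.7664,132.3676) → (85.5780,132.3676) → (85.5780,106.1653) → (39.7664,106.1653) → (39.7664,132.3676) (closed)

[2] `<path>` cubic bezier, #ff00ff→engrave S350 F3835: (71.1484,66.2543) → (61.7775,72.0208) → (41.8772,81.2583) → (21.3453,72.9866)

[3] `<path>` quadratic bezier, #ff00ff→engrave S350 F3835: (43.1980,60.5323) → (35.1315,60.8287) → (39.5395,68.3154) → (56.4220,82.9925)

; Generated by LaserGRBL
G21
G90
G0 X39.7664 Y132.3676
M3 S350
G01 X85.5780 Y132.3676 F3835
G01 X85.5780 Y106.1653 F3835
G01 X39.7664 Y106.1653 F3835
G01 X39.7664 Y132.3676 F3835
M5
G0 X71.1484 Y66.2543
M3 S350
G01 X61.7775 Y72.0208 F3835
G01 X41.8772 Y81.2583 F3835
G01 X21.3453 Y72.9866 F3835
M5
G0 X43.1980 Y60.5323
M3 S350
G01 X35.1315 Y60.8287 F3835
G01 X39.5395 Y68.3154 F3835
G01 X56.4220 Y82.9925 F3835
M5
G0 X0.0000 Y0.0000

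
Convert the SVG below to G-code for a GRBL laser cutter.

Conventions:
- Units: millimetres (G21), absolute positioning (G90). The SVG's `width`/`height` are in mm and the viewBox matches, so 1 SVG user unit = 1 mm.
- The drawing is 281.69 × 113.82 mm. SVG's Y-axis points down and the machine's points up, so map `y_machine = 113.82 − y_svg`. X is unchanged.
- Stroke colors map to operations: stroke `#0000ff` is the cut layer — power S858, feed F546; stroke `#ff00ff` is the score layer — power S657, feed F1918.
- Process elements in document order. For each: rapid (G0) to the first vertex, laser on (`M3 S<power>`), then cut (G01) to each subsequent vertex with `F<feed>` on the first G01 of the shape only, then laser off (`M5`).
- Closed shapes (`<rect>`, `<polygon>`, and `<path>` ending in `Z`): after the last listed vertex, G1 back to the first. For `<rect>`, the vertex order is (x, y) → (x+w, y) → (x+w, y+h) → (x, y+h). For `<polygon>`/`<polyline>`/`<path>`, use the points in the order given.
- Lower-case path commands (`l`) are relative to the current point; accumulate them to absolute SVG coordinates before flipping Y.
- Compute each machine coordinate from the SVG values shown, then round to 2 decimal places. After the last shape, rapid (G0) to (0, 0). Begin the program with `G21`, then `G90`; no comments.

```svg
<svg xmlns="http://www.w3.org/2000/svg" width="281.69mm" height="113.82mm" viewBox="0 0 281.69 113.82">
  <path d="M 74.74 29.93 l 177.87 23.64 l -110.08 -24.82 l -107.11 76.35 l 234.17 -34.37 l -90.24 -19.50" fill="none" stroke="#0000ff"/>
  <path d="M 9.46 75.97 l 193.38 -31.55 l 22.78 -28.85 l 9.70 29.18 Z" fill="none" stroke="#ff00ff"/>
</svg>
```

G21
G90
G0 X74.74 Y83.89
M3 S858
G01 X252.61 Y60.25 F546
G01 X142.53 Y85.07
G01 X35.42 Y8.72
G01 X269.59 Y43.09
G01 X179.35 Y62.59
M5
G0 X9.46 Y37.85
M3 S657
G01 X202.84 Y69.40 F1918
G01 X225.62 Y98.25
G01 X235.32 Y69.07
G01 X9.46 Y37.85
M5
G0 X0.00 Y0.00

1 u = 1 mm; y_m = 113.82 − y.

[1] `<path>` open polyline, #0000ff→cut S858 F546: (74.74,83.89) → (252.61,60.25) → (142.53,85.07) → (35.42,8.72) → (269.59,43.09) → (179.35,62.59)

[2] `<path>` closed polygon, #ff00ff→score S657 F1918: (9.46,37.85) → (202.84,69.40) → (225.62,98.25) → (235.32,69.07) → (9.46,37.85) (closed)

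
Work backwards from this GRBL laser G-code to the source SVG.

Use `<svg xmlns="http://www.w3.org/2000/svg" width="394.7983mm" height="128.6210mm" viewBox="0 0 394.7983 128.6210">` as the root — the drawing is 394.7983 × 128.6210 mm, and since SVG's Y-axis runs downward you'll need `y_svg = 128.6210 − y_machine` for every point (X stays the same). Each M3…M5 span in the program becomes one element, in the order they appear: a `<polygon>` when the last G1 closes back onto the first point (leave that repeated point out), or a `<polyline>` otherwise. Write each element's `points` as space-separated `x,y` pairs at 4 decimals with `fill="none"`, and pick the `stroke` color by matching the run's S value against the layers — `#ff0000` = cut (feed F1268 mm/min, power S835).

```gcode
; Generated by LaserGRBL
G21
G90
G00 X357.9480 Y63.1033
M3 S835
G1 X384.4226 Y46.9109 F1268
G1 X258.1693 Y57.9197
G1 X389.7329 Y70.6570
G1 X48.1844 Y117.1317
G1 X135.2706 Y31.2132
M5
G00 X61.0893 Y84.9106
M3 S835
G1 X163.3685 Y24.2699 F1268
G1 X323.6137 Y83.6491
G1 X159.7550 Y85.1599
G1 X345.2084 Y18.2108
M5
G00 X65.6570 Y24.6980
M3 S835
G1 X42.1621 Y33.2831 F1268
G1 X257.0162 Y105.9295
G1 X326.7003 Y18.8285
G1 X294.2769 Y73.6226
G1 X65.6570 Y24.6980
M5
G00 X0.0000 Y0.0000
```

<svg xmlns="http://www.w3.org/2000/svg" width="394.7983mm" height="128.6210mm" viewBox="0 0 394.7983 128.6210">
  <polyline points="357.9480,65.5177 384.4226,81.7101 258.1693,70.7013 389.7329,57.9640 48.1844,11.4893 135.2706,97.4078" fill="none" stroke="#ff0000"/>
  <polyline points="61.0893,43.7104 163.3685,104.3511 323.6137,44.9719 159.7550,43.4611 345.2084,110.4102" fill="none" stroke="#ff0000"/>
  <polygon points="65.6570,103.9230 42.1621,95.3379 257.0162,22.6915 326.7003,109.7925 294.2769,54.9984" fill="none" stroke="#ff0000"/>
</svg>

Each laser-on run becomes one SVG element. Flip Y back into SVG space with y_svg = 128.6210 − y_machine. Every run uses S835, so all elements get stroke `#ff0000` (cut).

Run 1: The run is open, so emit a `<polyline>` with points (Y-flipped): 357.9480,65.5177 384.4226,81.7101 258.1693,70.7013 389.7329,57.9640 48.1844,11.4893 135.2706,97.4078.

Run 2: The run is open, so emit a `<polyline>` with points (Y-flipped): 61.0893,43.7104 163.3685,104.3511 323.6137,44.9719 159.7550,43.4611 345.2084,110.4102.

Run 3: The run returns to its start, so emit a `<polygon>` with points (Y-flipped): 65.6570,103.9230 42.1621,95.3379 257.0162,22.6915 326.7003,109.7925 294.2769,54.9984.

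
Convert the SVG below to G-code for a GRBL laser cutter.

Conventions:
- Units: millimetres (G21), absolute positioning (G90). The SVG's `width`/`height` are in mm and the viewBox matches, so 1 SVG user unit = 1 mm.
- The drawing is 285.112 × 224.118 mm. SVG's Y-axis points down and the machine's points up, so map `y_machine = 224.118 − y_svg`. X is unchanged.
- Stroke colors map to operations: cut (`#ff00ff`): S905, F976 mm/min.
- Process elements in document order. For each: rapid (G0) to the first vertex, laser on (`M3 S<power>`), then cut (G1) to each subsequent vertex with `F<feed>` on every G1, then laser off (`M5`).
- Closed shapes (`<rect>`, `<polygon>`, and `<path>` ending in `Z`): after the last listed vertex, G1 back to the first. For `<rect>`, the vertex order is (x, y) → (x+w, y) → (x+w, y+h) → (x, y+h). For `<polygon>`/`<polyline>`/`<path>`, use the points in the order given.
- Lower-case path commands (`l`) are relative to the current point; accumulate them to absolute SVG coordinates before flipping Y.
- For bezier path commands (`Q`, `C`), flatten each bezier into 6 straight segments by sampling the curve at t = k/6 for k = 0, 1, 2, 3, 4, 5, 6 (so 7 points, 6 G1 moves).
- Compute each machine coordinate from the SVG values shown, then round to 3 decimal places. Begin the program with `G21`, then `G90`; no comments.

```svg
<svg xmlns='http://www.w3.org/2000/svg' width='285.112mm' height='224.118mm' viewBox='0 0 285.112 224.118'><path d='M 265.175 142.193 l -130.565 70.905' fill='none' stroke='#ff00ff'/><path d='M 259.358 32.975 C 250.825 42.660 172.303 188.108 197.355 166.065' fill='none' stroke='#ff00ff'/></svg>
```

G21
G90
G0 X265.175 Y81.925
M3 S905
G1 X134.610 Y11.020 F976
M5
G0 X259.358 Y191.143
M3 S905
G1 X250.063 Y176.391 F976
G1 X233.924 Y147.435 F976
G1 X215.762 Y112.700 F976
G1 X200.399 Y80.609 F976
G1 X192.657 Y59.585 F976
G1 X197.355 Y58.053 F976
M5

Since the viewBox matches the mm dimensions, user units are millimetres directly. The only transform is the Y-flip y_m = 224.118 − y_svg.

Shape 1 is a line segment drawn with `<path>`. Its stroke #ff00ff means cut at S905, F976. After flipping Y the toolpath is (265.175,81.925) → (134.610,11.020).

Shape 2 is a cubic bezier drawn with `<path>`. Its stroke #ff00ff means cut at S905, F976. After flipping Y the toolpath is (259.358,191.143) → (250.063,176.391) → (233.924,147.435) → (215.762,112.700) → (200.399,80.609) → (192.657,59.585) → (197.355,58.053).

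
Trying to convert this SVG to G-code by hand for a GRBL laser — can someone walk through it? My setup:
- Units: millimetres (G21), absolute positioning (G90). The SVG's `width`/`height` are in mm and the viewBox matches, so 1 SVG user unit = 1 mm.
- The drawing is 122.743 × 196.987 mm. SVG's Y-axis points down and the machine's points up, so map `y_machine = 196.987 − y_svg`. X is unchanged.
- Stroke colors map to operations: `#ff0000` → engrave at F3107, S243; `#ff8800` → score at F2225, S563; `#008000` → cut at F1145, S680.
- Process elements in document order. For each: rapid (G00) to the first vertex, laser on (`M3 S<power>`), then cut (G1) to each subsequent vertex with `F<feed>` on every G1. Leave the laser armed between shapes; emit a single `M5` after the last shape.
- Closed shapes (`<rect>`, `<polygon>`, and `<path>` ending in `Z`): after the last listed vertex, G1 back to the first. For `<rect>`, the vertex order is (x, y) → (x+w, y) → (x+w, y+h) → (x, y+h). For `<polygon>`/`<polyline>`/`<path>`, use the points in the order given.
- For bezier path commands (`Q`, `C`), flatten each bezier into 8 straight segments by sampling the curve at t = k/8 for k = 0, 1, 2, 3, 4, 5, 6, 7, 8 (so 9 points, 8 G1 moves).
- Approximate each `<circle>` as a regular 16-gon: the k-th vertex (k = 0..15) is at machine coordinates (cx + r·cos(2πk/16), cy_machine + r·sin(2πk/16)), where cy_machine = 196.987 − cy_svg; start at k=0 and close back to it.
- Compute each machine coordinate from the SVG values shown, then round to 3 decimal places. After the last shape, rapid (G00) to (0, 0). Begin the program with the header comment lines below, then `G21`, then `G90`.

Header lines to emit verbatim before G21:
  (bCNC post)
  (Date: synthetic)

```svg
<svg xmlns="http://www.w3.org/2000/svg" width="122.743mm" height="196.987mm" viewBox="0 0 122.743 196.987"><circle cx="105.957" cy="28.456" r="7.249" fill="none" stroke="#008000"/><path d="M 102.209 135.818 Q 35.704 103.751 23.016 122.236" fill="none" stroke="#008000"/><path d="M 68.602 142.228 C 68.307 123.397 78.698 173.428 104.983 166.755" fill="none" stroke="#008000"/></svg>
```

(bCNC post)
(Date: synthetic)
G21
G90
G00 X113.206 Y168.531
M3 S680
G1 X112.654 Y171.305 F1145
G1 X111.083 Y173.657 F1145
G1 X108.731 Y175.228 F1145
G1 X105.957 Y175.780 F1145
G1 X103.183 Y175.228 F1145
G1 X100.831 Y173.657 F1145
G1 X99.260 Y171.305 F1145
G1 X98.708 Y168.531 F1145
G1 X99.260 Y165.757 F1145
G1 X100.831 Y163.405 F1145
G1 X103.183 Y161.834 F1145
G1 X105.957 Y161.282 F1145
G1 X108.731 Y161.834 F1145
G1 X111.083 Y163.405 F1145
G1 X112.654 Y165.757 F1145
G1 X113.206 Y168.531 F1145
G00 X102.209 Y61.169
M3 S680
G1 X86.424 Y68.396 F1145
G1 X72.320 Y74.043 F1145
G1 X59.898 Y78.110 F1145
G1 X49.158 Y80.598 F1145
G1 X40.100 Y81.506 F1145
G1 X32.724 Y80.834 F1145
G1 X27.029 Y78.582 F1145
G1 X23.016 Y74.751 F1145
G00 X68.602 Y54.759
M3 S680
G1 X69.002 Y58.838 F1145
G1 X70.466 Y57.933 F1145
G1 X73.053 Y53.514 F1145
G1 X76.825 Y47.055 F1145
G1 X81.843 Y40.025 F1145
G1 X88.168 Y33.897 F1145
G1 X95.861 Y30.142 F1145
G1 X104.983 Y30.232 F1145
M5
G00 X0.000 Y0.000

viewBox `0 0 122.743 196.987` with mm width/height → 1 unit = 1 mm. Flip: y_m = 196.987 − y_svg.

**Shape 1** — `<circle>` circle, stroke `#008000` → cut (S680, F1145). Machine vertices: (113.206,168.531) → (112.654,171.305) → (111.083,173.657) → (108.731,175.228) → (105.957,175.780) → (103.183,175.228) → (100.831,173.657) → (99.260,171.305) → (98.708,168.531) → (99.260,165.757) → (100.831,163.405) → (103.183,161.834) → (105.957,161.282) → (108.731,161.834) → (111.083,163.405) → (112.654,165.757) → (113.206,168.531). Closed: final G1 returns to the first vertex.

**Shape 2** — `<path>` quadratic bezier, stroke `#008000` → cut (S680, F1145). Control points (SVG): P0=(102.209,135.818), P1=(35.704,103.751), P2=(23.016,122.236); sampled at t=k/8. Machine vertices: (102.209,61.169) → (86.424,68.396) → (72.320,74.043) → (59.898,78.110) → (49.158,80.598) → (40.100,81.506) → (32.724,80.834) → (27.029,78.582) → (23.016,74.751). Open path.

**Shape 3** — `<path>` cubic bezier, stroke `#008000` → cut (S680, F1145). Control points (SVG): P0=(68.602,142.228), P1=(68.307,123.397), P2=(78.698,173.428), P3=(104.983,166.755); sampled at t=k/8. Machine vertices: (68.602,54.759) → (69.002,58.838) → (70.466,57.933) → (73.053,53.514) → (76.825,47.055) → (81.843,40.025) → (88.168,33.897) → (95.861,30.142) → (104.983,30.232). Open path.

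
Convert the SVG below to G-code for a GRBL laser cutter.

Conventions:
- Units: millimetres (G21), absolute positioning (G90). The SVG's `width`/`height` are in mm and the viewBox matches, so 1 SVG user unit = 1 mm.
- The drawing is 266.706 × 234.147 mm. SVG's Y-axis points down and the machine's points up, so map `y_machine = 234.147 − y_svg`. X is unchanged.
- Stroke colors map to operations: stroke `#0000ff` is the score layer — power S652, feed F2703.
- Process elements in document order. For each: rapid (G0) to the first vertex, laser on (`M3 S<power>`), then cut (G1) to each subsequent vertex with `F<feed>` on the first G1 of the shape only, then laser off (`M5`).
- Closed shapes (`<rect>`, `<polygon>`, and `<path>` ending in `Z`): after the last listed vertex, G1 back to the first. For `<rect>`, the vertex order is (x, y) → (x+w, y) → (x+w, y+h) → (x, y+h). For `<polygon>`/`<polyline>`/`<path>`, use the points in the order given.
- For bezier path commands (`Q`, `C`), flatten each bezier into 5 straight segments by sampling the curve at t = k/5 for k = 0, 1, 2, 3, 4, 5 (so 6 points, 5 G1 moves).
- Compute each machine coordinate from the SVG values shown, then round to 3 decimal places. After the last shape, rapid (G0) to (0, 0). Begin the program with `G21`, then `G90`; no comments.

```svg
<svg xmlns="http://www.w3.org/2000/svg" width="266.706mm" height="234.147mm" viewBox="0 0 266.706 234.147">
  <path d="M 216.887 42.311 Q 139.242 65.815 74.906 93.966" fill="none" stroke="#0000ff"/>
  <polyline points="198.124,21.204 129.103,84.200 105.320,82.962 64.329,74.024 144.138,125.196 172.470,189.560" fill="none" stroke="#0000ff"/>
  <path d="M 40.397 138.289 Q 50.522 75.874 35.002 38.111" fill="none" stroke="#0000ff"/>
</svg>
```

G21
G90
G0 X216.887 Y191.836
M3 S652
G1 X186.361 Y182.249 F2703
G1 X156.900 Y172.289
G1 X128.504 Y161.958
G1 X101.173 Y151.256
G1 X74.906 Y140.181
M5
G0 X198.124 Y212.943
M3 S652
G1 X129.103 Y149.947 F2703
G1 X105.320 Y151.185
G1 X64.329 Y160.123
G1 X144.138 Y108.951
G1 X172.470 Y44.587
M5
G0 X40.397 Y95.858
M3 S652
G1 X43.421 Y119.838 F2703
G1 X44.394 Y141.846
G1 X43.315 Y161.881
G1 X40.184 Y179.945
G1 X35.002 Y196.036
M5
G0 X0.000 Y0.000

viewBox `0 0 266.706 234.147` with mm width/height → 1 unit = 1 mm. Flip: y_m = 234.147 − y_svg.

**Shape 1** — `<path>` quadratic bezier, stroke `#0000ff` → score (S652, F2703). Control points (SVG): P0=(216.887,42.311), P1=(139.242,65.815), P2=(74.906,93.966); sampled at t=k/5. Machine vertices: (216.887,191.836) → (186.361,182.249) → (156.900,172.289) → (128.504,161.958) → (101.173,151.256) → (74.906,140.181). Open path.

**Shape 2** — `<polyline>` open polyline, stroke `#0000ff` → score (S652, F2703). Machine vertices: (198.124,212.943) → (129.103,149.947) → (105.320,151.185) → (64.329,160.123) → (144.138,108.951) → (172.470,44.587). Open path.

**Shape 3** — `<path>` quadratic bezier, stroke `#0000ff` → score (S652, F2703). Control points (SVG): P0=(40.397,138.289), P1=(50.522,75.874), P2=(35.002,38.111); sampled at t=k/5. Machine vertices: (40.397,95.858) → (43.421,119.838) → (44.394,141.846) → (43.315,161.881) → (40.184,179.945) → (35.002,196.036). Open path.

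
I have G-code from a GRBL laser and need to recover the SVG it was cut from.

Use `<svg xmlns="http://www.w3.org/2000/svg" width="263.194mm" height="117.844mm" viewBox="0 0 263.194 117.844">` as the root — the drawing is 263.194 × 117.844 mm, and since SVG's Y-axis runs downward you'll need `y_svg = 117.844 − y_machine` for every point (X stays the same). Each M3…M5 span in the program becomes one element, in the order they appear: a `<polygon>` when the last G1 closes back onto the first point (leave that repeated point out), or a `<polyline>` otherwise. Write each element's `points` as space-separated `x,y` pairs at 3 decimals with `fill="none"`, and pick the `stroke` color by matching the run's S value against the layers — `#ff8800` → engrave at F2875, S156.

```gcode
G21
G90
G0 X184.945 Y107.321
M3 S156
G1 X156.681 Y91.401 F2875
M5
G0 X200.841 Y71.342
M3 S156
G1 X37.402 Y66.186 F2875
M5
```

<svg xmlns="http://www.w3.org/2000/svg" width="263.194mm" height="117.844mm" viewBox="0 0 263.194 117.844">
  <polyline points="184.945,10.523 156.681,26.443" fill="none" stroke="#ff8800"/>
  <polyline points="200.841,46.502 37.402,51.658" fill="none" stroke="#ff8800"/>
</svg>

Each laser-on run becomes one SVG element. Flip Y back into SVG space with y_svg = 117.844 − y_machine. Every run uses S156, so all elements get stroke `#ff8800` (engrave).

Run 1: The run is open, so emit a `<polyline>` with points (Y-flipped): 184.945,10.523 156.681,26.443.

Run 2: The run is open, so emit a `<polyline>` with points (Y-flipped): 200.841,46.502 37.402,51.658.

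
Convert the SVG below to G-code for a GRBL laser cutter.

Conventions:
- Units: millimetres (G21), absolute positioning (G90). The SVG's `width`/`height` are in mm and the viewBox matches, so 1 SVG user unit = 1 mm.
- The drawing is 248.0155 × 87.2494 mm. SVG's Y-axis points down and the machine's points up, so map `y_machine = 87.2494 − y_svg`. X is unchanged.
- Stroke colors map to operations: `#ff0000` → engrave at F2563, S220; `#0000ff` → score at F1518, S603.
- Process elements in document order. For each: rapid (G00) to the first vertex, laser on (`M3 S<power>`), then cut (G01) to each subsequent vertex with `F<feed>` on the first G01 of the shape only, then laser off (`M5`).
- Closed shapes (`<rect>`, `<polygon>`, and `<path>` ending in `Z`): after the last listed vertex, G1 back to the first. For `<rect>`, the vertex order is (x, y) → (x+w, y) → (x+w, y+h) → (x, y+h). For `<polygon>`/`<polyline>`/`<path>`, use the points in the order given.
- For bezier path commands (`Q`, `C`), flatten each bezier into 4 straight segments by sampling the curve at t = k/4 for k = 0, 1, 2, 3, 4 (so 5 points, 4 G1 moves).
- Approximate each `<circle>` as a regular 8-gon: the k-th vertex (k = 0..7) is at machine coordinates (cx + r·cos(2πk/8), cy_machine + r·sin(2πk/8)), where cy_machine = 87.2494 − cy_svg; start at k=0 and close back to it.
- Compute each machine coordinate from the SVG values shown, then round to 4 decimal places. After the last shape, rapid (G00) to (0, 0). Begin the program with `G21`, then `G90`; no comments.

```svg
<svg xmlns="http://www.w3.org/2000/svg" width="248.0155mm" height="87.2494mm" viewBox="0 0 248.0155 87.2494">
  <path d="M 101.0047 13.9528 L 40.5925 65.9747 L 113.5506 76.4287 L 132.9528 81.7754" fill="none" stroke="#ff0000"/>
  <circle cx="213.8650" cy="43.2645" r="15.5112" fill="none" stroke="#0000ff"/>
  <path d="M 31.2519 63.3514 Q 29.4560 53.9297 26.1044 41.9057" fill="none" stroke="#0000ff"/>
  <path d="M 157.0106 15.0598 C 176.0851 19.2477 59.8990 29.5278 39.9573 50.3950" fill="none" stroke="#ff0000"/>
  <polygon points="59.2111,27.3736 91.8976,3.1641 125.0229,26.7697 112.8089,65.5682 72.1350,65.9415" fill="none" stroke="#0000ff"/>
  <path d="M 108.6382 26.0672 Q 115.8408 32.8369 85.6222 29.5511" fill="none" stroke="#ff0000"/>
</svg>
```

1 u = 1 mm; y_m = 87.2494 − y.

[1] `<path>` open polyline, #ff0000→engrave S220 F2563: (101.0047,73.2966) → (40.5925,21.2747) → (113.5506,10.8207) → (132.9528,5.4740)

[2] `<circle>` circle, #0000ff→score S603 F1518: (229.3762,43.9849) → (224.8331,54.9530) → (213.8650,59.4961) → (202.8969,54.9530) → (198.3538,43.9849) → (202.8969,33.0168) → (213.8650,28.4737) → (224.8331,33.0168) → (229.3762,43.9849) (closed)

[3] `<path>` quadratic bezier, #0000ff→score S603 F1518: (31.2519,23.8980) → (30.2567,28.7715) → (29.0671,33.9703) → (27.6830,39.4943) → (26.1044,45.3437)

[4] `<path>` cubic bezier, #ff0000→engrave S220 F2563: (157.0106,72.1896) → (149.5724,67.8362) → (113.1150,60.7767) → (69.3421,50.5900) → (39.9573,36.8544)

[5] `<polygon>` regular polygon, #0000ff→score S603 F1518: (59.2111,59.8758) → (91.8976,84.0853) → (125.0229,60.4797) → (112.8089,21.6812) → (72.1350,21.3079) → (59.2111,59.8758) (closed)

[6] `<path>` quadratic bezier, #ff0000→engrave S220 F2563: (108.6382,61.1822) → (109.9007,58.4258) → (106.4855,56.9264) → (98.3927,56.6839) → (85.6222,57.6983)

G21
G90
G00 X101.0047 Y73.2966
M3 S220
G01 X40.5925 Y21.2747 F2563
G01 X113.5506 Y10.8207
G01 X132.9528 Y5.4740
M5
G00 X229.3762 Y43.9849
M3 S603
G01 X224.8331 Y54.9530 F1518
G01 X213.8650 Y59.4961
G01 X202.8969 Y54.9530
G01 X198.3538 Y43.9849
G01 X202.8969 Y33.0168
G01 X213.8650 Y28.4737
G01 X224.8331 Y33.0168
G01 X229.3762 Y43.9849
M5
G00 X31.2519 Y23.8980
M3 S603
G01 X30.2567 Y28.7715 F1518
G01 X29.0671 Y33.9703
G01 X27.6830 Y39.4943
G01 X26.1044 Y45.3437
M5
G00 X157.0106 Y72.1896
M3 S220
G01 X149.5724 Y67.8362 F2563
G01 X113.1150 Y60.7767
G01 X69.3421 Y50.5900
G01 X39.9573 Y36.8544
M5
G00 X59.2111 Y59.8758
M3 S603
G01 X91.8976 Y84.0853 F1518
G01 X125.0229 Y60.4797
G01 X112.8089 Y21.6812
G01 X72.1350 Y21.3079
G01 X59.2111 Y59.8758
M5
G00 X108.6382 Y61.1822
M3 S220
G01 X109.9007 Y58.4258 F2563
G01 X106.4855 Y56.9264
G01 X98.3927 Y56.6839
G01 X85.6222 Y57.6983
M5
G00 X0.0000 Y0.0000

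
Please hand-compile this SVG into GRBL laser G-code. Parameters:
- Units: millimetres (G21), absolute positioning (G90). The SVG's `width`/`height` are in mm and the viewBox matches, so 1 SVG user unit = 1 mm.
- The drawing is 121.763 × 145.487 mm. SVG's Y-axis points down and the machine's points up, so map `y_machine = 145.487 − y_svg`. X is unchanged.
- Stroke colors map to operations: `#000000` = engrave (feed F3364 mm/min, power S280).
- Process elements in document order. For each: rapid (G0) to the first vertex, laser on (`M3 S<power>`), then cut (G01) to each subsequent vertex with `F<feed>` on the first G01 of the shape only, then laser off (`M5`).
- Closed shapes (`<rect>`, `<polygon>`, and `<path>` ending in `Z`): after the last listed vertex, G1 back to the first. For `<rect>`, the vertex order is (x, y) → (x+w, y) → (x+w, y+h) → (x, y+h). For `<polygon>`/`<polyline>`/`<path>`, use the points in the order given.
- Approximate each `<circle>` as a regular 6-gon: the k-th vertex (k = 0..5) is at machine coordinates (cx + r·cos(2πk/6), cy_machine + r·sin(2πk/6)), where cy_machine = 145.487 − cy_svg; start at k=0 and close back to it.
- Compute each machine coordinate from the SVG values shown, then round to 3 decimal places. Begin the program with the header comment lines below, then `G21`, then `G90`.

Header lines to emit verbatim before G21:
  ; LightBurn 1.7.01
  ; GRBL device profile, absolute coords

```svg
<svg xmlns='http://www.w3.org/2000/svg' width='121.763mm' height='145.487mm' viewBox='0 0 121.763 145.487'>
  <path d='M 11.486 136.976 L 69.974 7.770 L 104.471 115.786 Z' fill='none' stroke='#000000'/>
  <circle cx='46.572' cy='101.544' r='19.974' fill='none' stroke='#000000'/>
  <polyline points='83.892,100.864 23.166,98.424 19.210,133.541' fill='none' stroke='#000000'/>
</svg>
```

viewBox `0 0 121.763 145.487` with mm width/height → 1 unit = 1 mm. Flip: y_m = 145.487 − y_svg.

**Shape 1** — `<path>` closed polygon, stroke `#000000` → engrave (S280, F3364). Machine vertices: (11.486,8.511) → (69.974,137.717) → (104.471,29.701) → (11.486,8.511). Closed: final G1 returns to the first vertex.

**Shape 2** — `<circle>` circle, stroke `#000000` → engrave (S280, F3364). Machine vertices: (66.546,43.943) → (56.559,61.241) → (36.585,61.241) → (26.598,43.943) → (36.585,26.645) → (56.559,26.645) → (66.546,43.943). Closed: final G1 returns to the first vertex.

**Shape 3** — `<polyline>` open polyline, stroke `#000000` → engrave (S280, F3364). Machine vertices: (83.892,44.623) → (23.166,47.063) → (19.210,11.946). Open path.

; LightBurn 1.7.01
; GRBL device profile, absolute coords
G21
G90
G0 X11.486 Y8.511
M3 S280
G01 X69.974 Y137.717 F3364
G01 X104.471 Y29.701
G01 X11.486 Y8.511
M5
G0 X66.546 Y43.943
M3 S280
G01 X56.559 Y61.241 F3364
G01 X36.585 Y61.241
G01 X26.598 Y43.943
G01 X36.585 Y26.645
G01 X56.559 Y26.645
G01 X66.546 Y43.943
M5
G0 X83.892 Y44.623
M3 S280
G01 X23.166 Y47.063 F3364
G01 X19.210 Y11.946
M5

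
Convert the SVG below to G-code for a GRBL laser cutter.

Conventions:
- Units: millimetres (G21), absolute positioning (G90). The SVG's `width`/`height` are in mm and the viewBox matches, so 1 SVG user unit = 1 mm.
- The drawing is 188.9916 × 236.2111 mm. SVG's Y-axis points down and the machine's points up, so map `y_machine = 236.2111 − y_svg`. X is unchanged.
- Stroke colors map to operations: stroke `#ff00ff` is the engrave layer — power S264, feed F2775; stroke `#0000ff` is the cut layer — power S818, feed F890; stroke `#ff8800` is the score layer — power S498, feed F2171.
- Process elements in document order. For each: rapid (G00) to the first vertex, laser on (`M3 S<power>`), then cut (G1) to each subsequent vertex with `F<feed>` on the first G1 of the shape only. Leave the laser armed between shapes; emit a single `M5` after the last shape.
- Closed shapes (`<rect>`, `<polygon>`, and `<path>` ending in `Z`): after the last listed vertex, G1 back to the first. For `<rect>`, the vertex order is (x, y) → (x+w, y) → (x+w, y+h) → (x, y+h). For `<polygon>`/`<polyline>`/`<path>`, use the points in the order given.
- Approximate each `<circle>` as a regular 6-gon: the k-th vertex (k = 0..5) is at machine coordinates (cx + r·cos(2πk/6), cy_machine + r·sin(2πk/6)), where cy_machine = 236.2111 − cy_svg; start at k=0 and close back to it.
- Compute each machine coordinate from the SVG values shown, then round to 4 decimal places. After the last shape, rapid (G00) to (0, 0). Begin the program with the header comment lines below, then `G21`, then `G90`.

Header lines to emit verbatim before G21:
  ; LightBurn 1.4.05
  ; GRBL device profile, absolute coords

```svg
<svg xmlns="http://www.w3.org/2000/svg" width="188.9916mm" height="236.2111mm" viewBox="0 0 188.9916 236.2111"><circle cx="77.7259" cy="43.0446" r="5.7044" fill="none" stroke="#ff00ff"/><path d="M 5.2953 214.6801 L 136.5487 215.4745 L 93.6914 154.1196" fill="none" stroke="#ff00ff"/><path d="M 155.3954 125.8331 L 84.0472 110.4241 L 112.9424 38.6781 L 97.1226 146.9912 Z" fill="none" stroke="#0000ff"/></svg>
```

1 u = 1 mm; y_m = 236.2111 − y.

[1] `<circle>` circle, #ff00ff→engrave S264 F2775: (83.4303,193.1665) → (80.5781,198.1067) → (74.8737,198.1067) → (72.0215,193.1665) → (74.8737,188.2263) → (80.5781,188.2263) → (83.4303,193.1665) (closed)

[2] `<path>` open polyline, #ff00ff→engrave S264 F2775: (5.2953,21.5310) → (136.5487,20.7366) → (93.6914,82.0915)

[3] `<path>` closed polygon, #0000ff→cut S818 F890: (155.3954,110.3780) → (84.0472,125.7870) → (112.9424,197.5330) → (97.1226,89.2199) → (155.3954,110.3780) (closed)

; LightBurn 1.4.05
; GRBL device profile, absolute coords
G21
G90
G00 X83.4303 Y193.1665
M3 S264
G1 X80.5781 Y198.1067 F2775
G1 X74.8737 Y198.1067
G1 X72.0215 Y193.1665
G1 X74.8737 Y188.2263
G1 X80.5781 Y188.2263
G1 X83.4303 Y193.1665
G00 X5.2953 Y21.5310
M3 S264
G1 X136.5487 Y20.7366 F2775
G1 X93.6914 Y82.0915
G00 X155.3954 Y110.3780
M3 S818
G1 X84.0472 Y125.7870 F890
G1 X112.9424 Y197.5330
G1 X97.1226 Y89.2199
G1 X155.3954 Y110.3780
M5
G00 X0.0000 Y0.0000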